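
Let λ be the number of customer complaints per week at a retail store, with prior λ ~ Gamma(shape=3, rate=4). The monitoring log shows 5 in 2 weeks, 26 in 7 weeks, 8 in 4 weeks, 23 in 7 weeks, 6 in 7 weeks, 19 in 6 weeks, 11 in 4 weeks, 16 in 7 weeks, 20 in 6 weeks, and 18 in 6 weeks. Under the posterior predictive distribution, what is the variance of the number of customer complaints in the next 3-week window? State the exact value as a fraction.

Total count: 5 + 26 + 8 + 23 + 6 + 19 + 11 + 16 + 20 + 18 = 152.
Total exposure: 2 + 7 + 4 + 7 + 7 + 6 + 4 + 7 + 6 + 6 = 56 weeks.
Gamma(α, β) with Poisson data over total exposure Σt gives posterior Gamma(α+Σx, β+Σt) = Gamma(155, 60).
The posterior predictive for a window of length T is Negative Binomial with variance T·α'·(β'+T)/β'² = 3·155·63/3600 = 651/80.

651/80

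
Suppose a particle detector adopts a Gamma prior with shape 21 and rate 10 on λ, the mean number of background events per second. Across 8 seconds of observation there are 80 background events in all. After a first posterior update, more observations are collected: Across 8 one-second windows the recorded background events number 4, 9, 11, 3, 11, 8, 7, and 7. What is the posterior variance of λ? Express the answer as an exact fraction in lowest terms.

161/676

Total count 80 over total exposure 8 seconds.
After the first batch: Gamma(21 + 80, 10 + 8) = Gamma(101, 18).
Total count: 4 + 9 + 11 + 3 + 11 + 8 + 7 + 7 = 60.
Total exposure: 8 seconds.
After the second batch: Gamma(101 + 60, 18 + 8) = Gamma(161, 26).
Posterior variance = α'/β'² = 161/676.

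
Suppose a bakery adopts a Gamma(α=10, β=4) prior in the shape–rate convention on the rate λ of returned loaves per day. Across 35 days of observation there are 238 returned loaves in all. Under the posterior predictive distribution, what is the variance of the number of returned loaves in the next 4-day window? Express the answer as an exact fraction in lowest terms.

42656/1521

Total count 238 over total exposure 35 days.
The Gamma prior is conjugate for the Poisson rate, so λ | data ~ Gamma(10+238, 4+35) = Gamma(248, 39).
The posterior predictive for a window of length T is Negative Binomial with variance T·α'·(β'+T)/β'² = 4·248·43/1521 = 42656/1521.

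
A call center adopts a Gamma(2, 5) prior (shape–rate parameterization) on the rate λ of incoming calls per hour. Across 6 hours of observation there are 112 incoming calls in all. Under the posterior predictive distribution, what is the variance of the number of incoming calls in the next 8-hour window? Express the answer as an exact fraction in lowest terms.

Total count 112 over total exposure 6 hours.
Gamma(α, β) with Poisson data over total exposure Σt gives posterior Gamma(α+Σx, β+Σt) = Gamma(114, 11).
The posterior predictive for a window of length T is Negative Binomial with variance T·α'·(β'+T)/β'² = 8·114·19/121 = 17328/121.

17328/121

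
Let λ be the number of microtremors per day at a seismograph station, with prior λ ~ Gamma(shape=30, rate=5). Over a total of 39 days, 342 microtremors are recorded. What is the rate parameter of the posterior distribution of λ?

44

Total count 342 over total exposure 39 days.
By Gamma–Poisson conjugacy, the posterior is Gamma(α + Σx, β + Σt) = Gamma(30 + 342, 5 + 39) = Gamma(372, 44).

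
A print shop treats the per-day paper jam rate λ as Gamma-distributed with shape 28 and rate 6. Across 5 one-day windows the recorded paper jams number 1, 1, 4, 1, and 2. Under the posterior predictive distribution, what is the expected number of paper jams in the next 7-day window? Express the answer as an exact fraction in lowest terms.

259/11

Total count: 1 + 1 + 4 + 1 + 2 = 9.
Total exposure: 5 days.
Gamma(α, β) with Poisson data over total exposure Σt gives posterior Gamma(α+Σx, β+Σt) = Gamma(37, 11).
Predictive mean over a 7-day window = T·E[λ|data] = 7·37/11 = 259/11.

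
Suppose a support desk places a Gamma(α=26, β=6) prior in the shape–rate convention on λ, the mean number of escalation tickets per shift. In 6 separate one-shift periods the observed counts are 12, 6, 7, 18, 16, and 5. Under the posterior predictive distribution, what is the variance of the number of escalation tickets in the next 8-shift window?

Total count: 12 + 6 + 7 + 18 + 16 + 5 = 64.
Total exposure: 6 shifts.
By Gamma–Poisson conjugacy, the posterior is Gamma(α + Σx, β + Σt) = Gamma(26 + 64, 6 + 6) = Gamma(90, 12).
The posterior predictive for a window of length T is Negative Binomial with variance T·α'·(β'+T)/β'² = 8·90·20/144 = 100.

100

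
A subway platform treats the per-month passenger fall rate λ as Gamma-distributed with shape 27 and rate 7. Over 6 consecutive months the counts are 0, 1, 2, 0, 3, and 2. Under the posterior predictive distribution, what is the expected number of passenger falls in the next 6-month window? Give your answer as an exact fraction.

210/13

Total count: 0 + 1 + 2 + 0 + 3 + 2 = 8.
Total exposure: 6 months.
The Gamma prior is conjugate for the Poisson rate, so λ | data ~ Gamma(27+8, 7+6) = Gamma(35, 13).
Predictive mean over a 6-month window = T·E[λ|data] = 6·35/13 = 210/13.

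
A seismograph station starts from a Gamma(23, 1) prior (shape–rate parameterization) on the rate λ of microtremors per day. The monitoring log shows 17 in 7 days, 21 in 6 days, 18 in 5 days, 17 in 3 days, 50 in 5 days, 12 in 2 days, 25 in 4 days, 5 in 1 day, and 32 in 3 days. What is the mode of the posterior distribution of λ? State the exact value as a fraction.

219/37

Total count: 17 + 21 + 18 + 17 + 50 + 12 + 25 + 5 + 32 = 197.
Total exposure: 7 + 6 + 5 + 3 + 5 + 2 + 4 + 1 + 3 = 36 days.
By Gamma–Poisson conjugacy, the posterior is Gamma(α + Σx, β + Σt) = Gamma(23 + 197, 1 + 36) = Gamma(220, 37).
Posterior mode = (α'−1)/β' = 219/37.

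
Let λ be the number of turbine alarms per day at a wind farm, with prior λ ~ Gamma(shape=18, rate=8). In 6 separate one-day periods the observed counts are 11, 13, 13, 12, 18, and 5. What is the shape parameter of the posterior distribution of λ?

90

Total count: 11 + 13 + 13 + 12 + 18 + 5 = 72.
Total exposure: 6 days.
Posterior: α' = 18 + 72 = 90, β' = 8 + 6 = 14.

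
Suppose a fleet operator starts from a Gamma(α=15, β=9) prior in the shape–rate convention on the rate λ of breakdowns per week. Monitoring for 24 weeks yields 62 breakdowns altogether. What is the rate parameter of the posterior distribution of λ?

Total count 62 over total exposure 24 weeks.
Posterior: α' = 15 + 62 = 77, β' = 9 + 24 = 33.

33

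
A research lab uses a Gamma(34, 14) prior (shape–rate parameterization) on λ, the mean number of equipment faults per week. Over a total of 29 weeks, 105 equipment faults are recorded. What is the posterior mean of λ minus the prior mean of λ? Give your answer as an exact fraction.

242/301

Total count 105 over total exposure 29 weeks.
The Gamma prior is conjugate for the Poisson rate, so λ | data ~ Gamma(34+105, 14+29) = Gamma(139, 43).
Posterior mean = 139/43 = 139/43; prior mean = 34/14 = 17/7. Difference = 139/43 − 17/7 = 242/301.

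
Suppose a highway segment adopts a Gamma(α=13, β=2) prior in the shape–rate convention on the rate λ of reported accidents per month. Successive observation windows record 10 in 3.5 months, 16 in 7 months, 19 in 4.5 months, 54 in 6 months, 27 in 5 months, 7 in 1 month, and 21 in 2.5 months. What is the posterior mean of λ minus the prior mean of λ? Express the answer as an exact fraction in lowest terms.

-151/126

Total count: 10 + 16 + 19 + 54 + 27 + 7 + 21 = 154.
Total exposure: 3.5 + 7 + 4.5 + 6 + 5 + 1 + 2.5 = 29.5 months.
The Gamma prior is conjugate for the Poisson rate, so λ | data ~ Gamma(13+154, 2+29.5) = Gamma(167, 63/2).
Posterior mean = 167/(63/2) = 334/63; prior mean = 13/2 = 13/2. Difference = 334/63 − 13/2 = -151/126.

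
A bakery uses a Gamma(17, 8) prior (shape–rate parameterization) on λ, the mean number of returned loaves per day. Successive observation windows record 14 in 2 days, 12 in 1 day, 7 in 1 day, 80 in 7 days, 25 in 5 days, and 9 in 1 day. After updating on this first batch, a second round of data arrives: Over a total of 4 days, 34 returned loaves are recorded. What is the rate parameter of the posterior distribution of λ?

Total count: 14 + 12 + 7 + 80 + 25 + 9 = 147.
Total exposure: 2 + 1 + 1 + 7 + 5 + 1 = 17 days.
After the first batch: Gamma(17 + 147, 8 + 17) = Gamma(164, 25).
Total count 34 over total exposure 4 days.
After the second batch: Gamma(164 + 34, 25 + 4) = Gamma(198, 29).

29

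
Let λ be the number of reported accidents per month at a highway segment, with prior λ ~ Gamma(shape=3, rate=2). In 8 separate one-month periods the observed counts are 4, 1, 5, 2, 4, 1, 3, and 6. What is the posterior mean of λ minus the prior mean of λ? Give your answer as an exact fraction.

Total count: 4 + 1 + 5 + 2 + 4 + 1 + 3 + 6 = 26.
Total exposure: 8 months.
Posterior: α' = 3 + 26 = 29, β' = 2 + 8 = 10.
Posterior mean = 29/10 = 29/10; prior mean = 3/2 = 3/2. Difference = 29/10 − 3/2 = 7/5.

7/5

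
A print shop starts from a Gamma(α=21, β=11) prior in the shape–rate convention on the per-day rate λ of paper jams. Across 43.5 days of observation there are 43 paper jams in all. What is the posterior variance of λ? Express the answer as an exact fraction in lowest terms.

256/11881

Total count 43 over total exposure 43.5 days.
Posterior: α' = 21 + 43 = 64, β' = 11 + 43.5 = 109/2.
Posterior variance = α'/β'² = 64/(11881/4) = 256/11881.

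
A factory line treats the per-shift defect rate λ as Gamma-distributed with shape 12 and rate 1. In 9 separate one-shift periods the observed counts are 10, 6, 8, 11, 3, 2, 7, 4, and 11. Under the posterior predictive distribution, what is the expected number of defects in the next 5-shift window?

Total count: 10 + 6 + 8 + 11 + 3 + 2 + 7 + 4 + 11 = 62.
Total exposure: 9 shifts.
Gamma(α, β) with Poisson data over total exposure Σt gives posterior Gamma(α+Σx, β+Σt) = Gamma(74, 10).
Predictive mean over a 5-shift window = T·E[λ|data] = 5·74/10 = 37.

37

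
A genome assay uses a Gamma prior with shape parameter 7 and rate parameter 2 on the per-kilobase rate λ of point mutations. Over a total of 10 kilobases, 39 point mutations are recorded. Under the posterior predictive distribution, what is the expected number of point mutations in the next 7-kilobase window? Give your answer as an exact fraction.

161/6

Total count 39 over total exposure 10 kilobases.
By Gamma–Poisson conjugacy, the posterior is Gamma(α + Σx, β + Σt) = Gamma(7 + 39, 2 + 10) = Gamma(46, 12).
Predictive mean over a 7-kilobase window = T·E[λ|data] = 7·46/12 = 161/6.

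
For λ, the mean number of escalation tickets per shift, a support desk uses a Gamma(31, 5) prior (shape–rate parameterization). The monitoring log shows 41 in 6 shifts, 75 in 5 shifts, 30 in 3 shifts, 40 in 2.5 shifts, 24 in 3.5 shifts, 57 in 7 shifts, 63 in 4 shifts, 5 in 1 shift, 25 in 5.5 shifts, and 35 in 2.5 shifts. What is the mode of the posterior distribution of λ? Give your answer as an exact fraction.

85/9

Total count: 41 + 75 + 30 + 40 + 24 + 57 + 63 + 5 + 25 + 35 = 395.
Total exposure: 6 + 5 + 3 + 2.5 + 3.5 + 7 + 4 + 1 + 5.5 + 2.5 = 40 shifts.
Gamma(α, β) with Poisson data over total exposure Σt gives posterior Gamma(α+Σx, β+Σt) = Gamma(426, 45).
Posterior mode = (α'−1)/β' = 425/45 = 85/9.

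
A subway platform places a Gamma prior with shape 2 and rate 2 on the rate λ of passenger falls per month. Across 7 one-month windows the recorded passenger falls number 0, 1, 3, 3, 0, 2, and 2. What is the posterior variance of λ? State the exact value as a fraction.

Total count: 0 + 1 + 3 + 3 + 0 + 2 + 2 = 11.
Total exposure: 7 months.
By Gamma–Poisson conjugacy, the posterior is Gamma(α + Σx, β + Σt) = Gamma(2 + 11, 2 + 7) = Gamma(13, 9).
Posterior variance = α'/β'² = 13/81.

13/81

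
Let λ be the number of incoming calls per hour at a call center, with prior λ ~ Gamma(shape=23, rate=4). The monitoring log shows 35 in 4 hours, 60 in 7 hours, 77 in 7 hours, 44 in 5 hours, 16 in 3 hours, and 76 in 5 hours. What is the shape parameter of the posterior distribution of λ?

Total count: 35 + 60 + 77 + 44 + 16 + 76 = 308.
Total exposure: 4 + 7 + 7 + 5 + 3 + 5 = 31 hours.
The Gamma prior is conjugate for the Poisson rate, so λ | data ~ Gamma(23+308, 4+31) = Gamma(331, 35).

331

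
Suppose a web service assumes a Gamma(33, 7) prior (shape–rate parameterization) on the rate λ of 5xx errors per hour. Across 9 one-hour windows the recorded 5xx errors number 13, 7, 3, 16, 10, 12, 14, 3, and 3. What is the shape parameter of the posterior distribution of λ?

Total count: 13 + 7 + 3 + 16 + 10 + 12 + 14 + 3 + 3 = 81.
Total exposure: 9 hours.
Gamma(α, β) with Poisson data over total exposure Σt gives posterior Gamma(α+Σx, β+Σt) = Gamma(114, 16).

114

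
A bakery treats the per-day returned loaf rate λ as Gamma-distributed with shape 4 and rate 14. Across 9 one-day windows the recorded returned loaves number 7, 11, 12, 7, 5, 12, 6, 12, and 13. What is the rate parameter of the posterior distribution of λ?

23

Total count: 7 + 11 + 12 + 7 + 5 + 12 + 6 + 12 + 13 = 85.
Total exposure: 9 days.
By Gamma–Poisson conjugacy, the posterior is Gamma(α + Σx, β + Σt) = Gamma(4 + 85, 14 + 9) = Gamma(89, 23).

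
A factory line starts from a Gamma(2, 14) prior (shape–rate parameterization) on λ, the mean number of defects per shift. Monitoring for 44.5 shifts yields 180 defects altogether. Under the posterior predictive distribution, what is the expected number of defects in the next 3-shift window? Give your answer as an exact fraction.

28/3

Total count 180 over total exposure 44.5 shifts.
Posterior: α' = 2 + 180 = 182, β' = 14 + 44.5 = 117/2.
Predictive mean over a 3-shift window = T·E[λ|data] = 3·182/(117/2) = 28/3.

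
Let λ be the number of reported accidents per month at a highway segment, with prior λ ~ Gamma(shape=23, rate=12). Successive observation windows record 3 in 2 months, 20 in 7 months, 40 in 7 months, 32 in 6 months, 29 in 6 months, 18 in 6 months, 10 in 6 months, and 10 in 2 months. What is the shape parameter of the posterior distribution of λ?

185

Total count: 3 + 20 + 40 + 32 + 29 + 18 + 10 + 10 = 162.
Total exposure: 2 + 7 + 7 + 6 + 6 + 6 + 6 + 2 = 42 months.
By Gamma–Poisson conjugacy, the posterior is Gamma(α + Σx, β + Σt) = Gamma(23 + 162, 12 + 42) = Gamma(185, 54).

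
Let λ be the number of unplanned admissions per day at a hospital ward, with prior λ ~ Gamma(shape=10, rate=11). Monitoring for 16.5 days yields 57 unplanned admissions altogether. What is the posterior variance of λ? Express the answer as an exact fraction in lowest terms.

Total count 57 over total exposure 16.5 days.
By Gamma–Poisson conjugacy, the posterior is Gamma(α + Σx, β + Σt) = Gamma(10 + 57, 11 + 16.5) = Gamma(67, 55/2).
Posterior variance = α'/β'² = 67/(3025/4) = 268/3025.

268/3025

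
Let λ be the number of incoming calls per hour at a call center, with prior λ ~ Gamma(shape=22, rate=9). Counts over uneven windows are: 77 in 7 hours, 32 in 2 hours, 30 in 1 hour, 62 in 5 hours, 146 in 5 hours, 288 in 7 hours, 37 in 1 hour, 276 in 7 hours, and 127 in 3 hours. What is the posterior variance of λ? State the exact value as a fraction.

1097/2209

Total count: 77 + 32 + 30 + 62 + 146 + 288 + 37 + 276 + 127 = 1075.
Total exposure: 7 + 2 + 1 + 5 + 5 + 7 + 1 + 7 + 3 = 38 hours.
By Gamma–Poisson conjugacy, the posterior is Gamma(α + Σx, β + Σt) = Gamma(22 + 1075, 9 + 38) = Gamma(1097, 47).
Posterior variance = α'/β'² = 1097/2209.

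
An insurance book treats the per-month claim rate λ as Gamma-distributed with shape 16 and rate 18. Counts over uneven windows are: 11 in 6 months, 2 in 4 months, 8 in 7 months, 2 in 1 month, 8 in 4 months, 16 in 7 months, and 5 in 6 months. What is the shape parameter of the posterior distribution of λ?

Total count: 11 + 2 + 8 + 2 + 8 + 16 + 5 = 52.
Total exposure: 6 + 4 + 7 + 1 + 4 + 7 + 6 = 35 months.
Posterior: α' = 16 + 52 = 68, β' = 18 + 35 = 53.

68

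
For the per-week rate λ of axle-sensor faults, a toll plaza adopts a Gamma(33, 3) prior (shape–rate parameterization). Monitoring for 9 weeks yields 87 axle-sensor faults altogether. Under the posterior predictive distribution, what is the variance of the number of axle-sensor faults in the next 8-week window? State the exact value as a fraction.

400/3

Total count 87 over total exposure 9 weeks.
Posterior: α' = 33 + 87 = 120, β' = 3 + 9 = 12.
The posterior predictive for a window of length T is Negative Binomial with variance T·α'·(β'+T)/β'² = 8·120·20/144 = 400/3.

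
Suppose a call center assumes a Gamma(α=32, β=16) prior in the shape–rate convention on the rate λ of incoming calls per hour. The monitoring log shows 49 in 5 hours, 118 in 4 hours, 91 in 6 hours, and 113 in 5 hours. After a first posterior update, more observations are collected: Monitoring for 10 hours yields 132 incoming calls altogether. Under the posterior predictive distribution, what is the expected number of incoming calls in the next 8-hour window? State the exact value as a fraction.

Total count: 49 + 118 + 91 + 113 = 371.
Total exposure: 5 + 4 + 6 + 5 = 20 hours.
After the first batch: Gamma(32 + 371, 16 + 20) = Gamma(403, 36).
Total count 132 over total exposure 10 hours.
After the second batch: Gamma(403 + 132, 36 + 10) = Gamma(535, 46).
Predictive mean over an 8-hour window = T·E[λ|data] = 8·535/46 = 2140/23.

2140/23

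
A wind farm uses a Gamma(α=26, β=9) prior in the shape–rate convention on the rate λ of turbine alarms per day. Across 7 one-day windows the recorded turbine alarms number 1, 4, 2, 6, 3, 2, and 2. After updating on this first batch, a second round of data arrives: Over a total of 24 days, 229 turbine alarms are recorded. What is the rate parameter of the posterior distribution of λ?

Total count: 1 + 4 + 2 + 6 + 3 + 2 + 2 = 20.
Total exposure: 7 days.
After the first batch: Gamma(26 + 20, 9 + 7) = Gamma(46, 16).
Total count 229 over total exposure 24 days.
After the second batch: Gamma(46 + 229, 16 + 24) = Gamma(275, 40).

40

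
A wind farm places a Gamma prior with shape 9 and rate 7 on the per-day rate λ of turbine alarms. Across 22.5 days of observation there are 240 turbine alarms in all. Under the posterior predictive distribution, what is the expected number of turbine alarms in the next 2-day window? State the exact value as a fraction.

Total count 240 over total exposure 22.5 days.
Conjugate update: add total count to the shape and total exposure to the rate, giving Gamma(249, 59/2).
Predictive mean over a 2-day window = T·E[λ|data] = 2·249/(59/2) = 996/59.

996/59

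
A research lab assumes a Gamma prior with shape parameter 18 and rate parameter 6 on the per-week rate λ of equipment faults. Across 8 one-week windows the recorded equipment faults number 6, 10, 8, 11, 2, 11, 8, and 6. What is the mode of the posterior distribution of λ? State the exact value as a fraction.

79/14

Total count: 6 + 10 + 8 + 11 + 2 + 11 + 8 + 6 = 62.
Total exposure: 8 weeks.
The Gamma prior is conjugate for the Poisson rate, so λ | data ~ Gamma(18+62, 6+8) = Gamma(80, 14).
Posterior mode = (α'−1)/β' = 79/14.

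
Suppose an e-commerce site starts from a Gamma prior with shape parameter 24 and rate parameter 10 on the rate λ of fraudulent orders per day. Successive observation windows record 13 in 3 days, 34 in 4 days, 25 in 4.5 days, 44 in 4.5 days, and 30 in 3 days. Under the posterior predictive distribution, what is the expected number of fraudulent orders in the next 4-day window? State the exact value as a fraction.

Total count: 13 + 34 + 25 + 44 + 30 = 146.
Total exposure: 3 + 4 + 4.5 + 4.5 + 3 = 19 days.
Posterior: α' = 24 + 146 = 170, β' = 10 + 19 = 29.
Predictive mean over a 4-day window = T·E[λ|data] = 4·170/29 = 680/29.

680/29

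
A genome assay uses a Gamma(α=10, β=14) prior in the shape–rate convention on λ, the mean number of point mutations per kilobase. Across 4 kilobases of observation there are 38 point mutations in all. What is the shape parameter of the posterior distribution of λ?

48

Total count 38 over total exposure 4 kilobases.
By Gamma–Poisson conjugacy, the posterior is Gamma(α + Σx, β + Σt) = Gamma(10 + 38, 14 + 4) = Gamma(48, 18).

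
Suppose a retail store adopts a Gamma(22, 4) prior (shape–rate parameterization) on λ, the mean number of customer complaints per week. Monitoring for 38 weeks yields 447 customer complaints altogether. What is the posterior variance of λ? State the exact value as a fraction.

Total count 447 over total exposure 38 weeks.
By Gamma–Poisson conjugacy, the posterior is Gamma(α + Σx, β + Σt) = Gamma(22 + 447, 4 + 38) = Gamma(469, 42).
Posterior variance = α'/β'² = 469/1764 = 67/252.

67/252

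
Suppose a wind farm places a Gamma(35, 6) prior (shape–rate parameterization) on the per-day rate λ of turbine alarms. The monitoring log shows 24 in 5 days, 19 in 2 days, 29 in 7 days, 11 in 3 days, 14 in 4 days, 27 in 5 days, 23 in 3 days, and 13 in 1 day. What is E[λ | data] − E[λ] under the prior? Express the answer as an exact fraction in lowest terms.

-5/12

Total count: 24 + 19 + 29 + 11 + 14 + 27 + 23 + 13 = 160.
Total exposure: 5 + 2 + 7 + 3 + 4 + 5 + 3 + 1 = 30 days.
The Gamma prior is conjugate for the Poisson rate, so λ | data ~ Gamma(35+160, 6+30) = Gamma(195, 36).
Posterior mean = 195/36 = 65/12; prior mean = 35/6 = 35/6. Difference = 65/12 − 35/6 = -5/12.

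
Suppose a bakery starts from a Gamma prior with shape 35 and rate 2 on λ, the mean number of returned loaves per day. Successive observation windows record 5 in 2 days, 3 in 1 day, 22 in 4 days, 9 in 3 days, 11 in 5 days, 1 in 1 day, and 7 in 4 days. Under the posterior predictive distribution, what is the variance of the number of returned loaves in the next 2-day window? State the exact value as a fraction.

Total count: 5 + 3 + 22 + 9 + 11 + 1 + 7 = 58.
Total exposure: 2 + 1 + 4 + 3 + 5 + 1 + 4 = 20 days.
The Gamma prior is conjugate for the Poisson rate, so λ | data ~ Gamma(35+58, 2+20) = Gamma(93, 22).
The posterior predictive for a window of length T is Negative Binomial with variance T·α'·(β'+T)/β'² = 2·93·24/484 = 1116/121.

1116/121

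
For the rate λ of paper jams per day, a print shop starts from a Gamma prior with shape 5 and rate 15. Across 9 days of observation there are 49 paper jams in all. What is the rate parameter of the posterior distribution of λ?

24

Total count 49 over total exposure 9 days.
By Gamma–Poisson conjugacy, the posterior is Gamma(α + Σx, β + Σt) = Gamma(5 + 49, 15 + 9) = Gamma(54, 24).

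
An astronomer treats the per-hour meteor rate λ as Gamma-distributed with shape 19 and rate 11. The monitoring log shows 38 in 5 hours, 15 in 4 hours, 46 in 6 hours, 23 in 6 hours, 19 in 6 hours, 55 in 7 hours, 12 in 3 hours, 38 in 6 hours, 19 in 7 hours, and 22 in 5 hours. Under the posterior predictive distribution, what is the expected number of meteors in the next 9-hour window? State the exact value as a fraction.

Total count: 38 + 15 + 46 + 23 + 19 + 55 + 12 + 38 + 19 + 22 = 287.
Total exposure: 5 + 4 + 6 + 6 + 6 + 7 + 3 + 6 + 7 + 5 = 55 hours.
Posterior: α' = 19 + 287 = 306, β' = 11 + 55 = 66.
Predictive mean over a 9-hour window = T·E[λ|data] = 9·306/66 = 459/11.

459/11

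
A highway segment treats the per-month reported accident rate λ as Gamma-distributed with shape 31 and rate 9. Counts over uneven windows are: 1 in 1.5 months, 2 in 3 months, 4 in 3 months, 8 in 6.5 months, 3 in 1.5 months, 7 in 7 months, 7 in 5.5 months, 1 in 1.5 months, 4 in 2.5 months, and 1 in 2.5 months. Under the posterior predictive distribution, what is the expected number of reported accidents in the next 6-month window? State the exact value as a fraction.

Total count: 1 + 2 + 4 + 8 + 3 + 7 + 7 + 1 + 4 + 1 = 38.
Total exposure: 1.5 + 3 + 3 + 6.5 + 1.5 + 7 + 5.5 + 1.5 + 2.5 + 2.5 = 34.5 months.
Posterior: α' = 31 + 38 = 69, β' = 9 + 34.5 = 87/2.
Predictive mean over a 6-month window = T·E[λ|data] = 6·69/(87/2) = 276/29.

276/29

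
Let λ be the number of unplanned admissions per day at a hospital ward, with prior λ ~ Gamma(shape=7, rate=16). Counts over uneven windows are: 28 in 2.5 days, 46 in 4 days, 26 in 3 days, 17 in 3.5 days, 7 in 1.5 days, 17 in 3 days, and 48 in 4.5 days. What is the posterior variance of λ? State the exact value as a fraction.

Total count: 28 + 46 + 26 + 17 + 7 + 17 + 48 = 189.
Total exposure: 2.5 + 4 + 3 + 3.5 + 1.5 + 3 + 4.5 = 22 days.
Posterior: α' = 7 + 189 = 196, β' = 16 + 22 = 38.
Posterior variance = α'/β'² = 196/1444 = 49/361.

49/361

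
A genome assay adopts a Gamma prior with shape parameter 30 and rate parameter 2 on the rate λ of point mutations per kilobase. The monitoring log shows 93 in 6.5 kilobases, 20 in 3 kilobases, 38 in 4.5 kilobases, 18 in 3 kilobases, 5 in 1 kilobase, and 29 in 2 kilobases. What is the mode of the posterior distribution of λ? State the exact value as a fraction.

Total count: 93 + 20 + 38 + 18 + 5 + 29 = 203.
Total exposure: 6.5 + 3 + 4.5 + 3 + 1 + 2 = 20 kilobases.
The Gamma prior is conjugate for the Poisson rate, so λ | data ~ Gamma(30+203, 2+20) = Gamma(233, 22).
Posterior mode = (α'−1)/β' = 232/22 = 116/11.

116/11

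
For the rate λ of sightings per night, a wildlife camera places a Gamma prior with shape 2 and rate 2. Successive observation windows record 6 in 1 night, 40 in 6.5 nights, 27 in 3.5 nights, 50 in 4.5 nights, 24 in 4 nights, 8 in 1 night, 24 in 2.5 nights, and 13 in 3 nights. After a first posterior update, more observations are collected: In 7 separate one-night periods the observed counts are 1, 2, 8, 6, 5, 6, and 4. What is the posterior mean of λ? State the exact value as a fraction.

226/35

Total count: 6 + 40 + 27 + 50 + 24 + 8 + 24 + 13 = 192.
Total exposure: 1 + 6.5 + 3.5 + 4.5 + 4 + 1 + 2.5 + 3 = 26 nights.
After the first batch: Gamma(2 + 192, 2 + 26) = Gamma(194, 28).
Total count: 1 + 2 + 8 + 6 + 5 + 6 + 4 = 32.
Total exposure: 7 nights.
After the second batch: Gamma(194 + 32, 28 + 7) = Gamma(226, 35).
Posterior mean = α'/β' = 226/35.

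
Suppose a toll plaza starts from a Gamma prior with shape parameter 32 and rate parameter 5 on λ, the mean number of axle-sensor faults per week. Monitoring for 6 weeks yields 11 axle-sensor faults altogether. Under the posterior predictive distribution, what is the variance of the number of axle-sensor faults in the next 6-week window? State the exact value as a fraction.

4386/121

Total count 11 over total exposure 6 weeks.
The Gamma prior is conjugate for the Poisson rate, so λ | data ~ Gamma(32+11, 5+6) = Gamma(43, 11).
The posterior predictive for a window of length T is Negative Binomial with variance T·α'·(β'+T)/β'² = 6·43·17/121 = 4386/121.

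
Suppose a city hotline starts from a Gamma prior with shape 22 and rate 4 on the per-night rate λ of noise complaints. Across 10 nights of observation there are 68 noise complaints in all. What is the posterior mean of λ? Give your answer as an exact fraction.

Total count 68 over total exposure 10 nights.
Conjugate update: add total count to the shape and total exposure to the rate, giving Gamma(90, 14).
Posterior mean = α'/β' = 90/14 = 45/7.

45/7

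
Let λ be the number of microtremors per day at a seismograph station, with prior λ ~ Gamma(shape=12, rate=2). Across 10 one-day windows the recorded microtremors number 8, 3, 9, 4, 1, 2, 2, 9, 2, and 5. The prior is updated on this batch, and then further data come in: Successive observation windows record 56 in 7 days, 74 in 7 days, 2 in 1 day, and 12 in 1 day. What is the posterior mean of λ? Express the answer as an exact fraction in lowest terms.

201/28

Total count: 8 + 3 + 9 + 4 + 1 + 2 + 2 + 9 + 2 + 5 = 45.
Total exposure: 10 days.
After the first batch: Gamma(12 + 45, 2 + 10) = Gamma(57, 12).
Total count: 56 + 74 + 2 + 12 = 144.
Total exposure: 7 + 7 + 1 + 1 = 16 days.
After the second batch: Gamma(57 + 144, 12 + 16) = Gamma(201, 28).
Posterior mean = α'/β' = 201/28.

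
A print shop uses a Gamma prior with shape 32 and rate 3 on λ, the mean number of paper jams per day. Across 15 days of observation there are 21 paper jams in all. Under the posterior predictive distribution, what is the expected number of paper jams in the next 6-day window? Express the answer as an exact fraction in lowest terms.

Total count 21 over total exposure 15 days.
By Gamma–Poisson conjugacy, the posterior is Gamma(α + Σx, β + Σt) = Gamma(32 + 21, 3 + 15) = Gamma(53, 18).
Predictive mean over a 6-day window = T·E[λ|data] = 6·53/18 = 53/3.

53/3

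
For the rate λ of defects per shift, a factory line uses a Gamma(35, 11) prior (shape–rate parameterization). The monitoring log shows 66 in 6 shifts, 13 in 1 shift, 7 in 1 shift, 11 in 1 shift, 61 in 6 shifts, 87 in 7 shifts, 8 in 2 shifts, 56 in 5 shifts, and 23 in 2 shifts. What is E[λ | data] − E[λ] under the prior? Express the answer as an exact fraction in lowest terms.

Total count: 66 + 13 + 7 + 11 + 61 + 87 + 8 + 56 + 23 = 332.
Total exposure: 6 + 1 + 1 + 1 + 6 + 7 + 2 + 5 + 2 = 31 shifts.
Conjugate update: add total count to the shape and total exposure to the rate, giving Gamma(367, 42).
Posterior mean = 367/42 = 367/42; prior mean = 35/11 = 35/11. Difference = 367/42 − 35/11 = 2567/462.

2567/462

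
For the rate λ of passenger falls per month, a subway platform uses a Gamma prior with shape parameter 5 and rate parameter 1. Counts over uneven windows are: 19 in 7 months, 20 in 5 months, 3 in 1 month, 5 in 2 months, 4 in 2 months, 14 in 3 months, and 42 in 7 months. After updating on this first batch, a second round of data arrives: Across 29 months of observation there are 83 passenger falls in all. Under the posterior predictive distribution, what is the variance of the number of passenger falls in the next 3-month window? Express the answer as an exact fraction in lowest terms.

Total count: 19 + 20 + 3 + 5 + 4 + 14 + 42 = 107.
Total exposure: 7 + 5 + 1 + 2 + 2 + 3 + 7 = 27 months.
After the first batch: Gamma(5 + 107, 1 + 27) = Gamma(112, 28).
Total count 83 over total exposure 29 months.
After the second batch: Gamma(112 + 83, 28 + 29) = Gamma(195, 57).
The posterior predictive for a window of length T is Negative Binomial with variance T·α'·(β'+T)/β'² = 3·195·60/3249 = 3900/361.

3900/361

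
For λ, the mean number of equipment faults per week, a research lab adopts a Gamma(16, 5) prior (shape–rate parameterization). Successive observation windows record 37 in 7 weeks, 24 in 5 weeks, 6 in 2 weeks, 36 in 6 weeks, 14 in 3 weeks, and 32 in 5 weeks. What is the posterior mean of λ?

Total count: 37 + 24 + 6 + 36 + 14 + 32 = 149.
Total exposure: 7 + 5 + 2 + 6 + 3 + 5 = 28 weeks.
Posterior: α' = 16 + 149 = 165, β' = 5 + 28 = 33.
Posterior mean = α'/β' = 165/33 = 5.

5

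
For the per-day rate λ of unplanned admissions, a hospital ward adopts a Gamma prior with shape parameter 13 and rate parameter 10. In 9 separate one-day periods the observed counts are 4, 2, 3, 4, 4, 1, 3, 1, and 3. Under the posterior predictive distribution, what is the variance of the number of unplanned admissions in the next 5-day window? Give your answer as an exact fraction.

Total count: 4 + 2 + 3 + 4 + 4 + 1 + 3 + 1 + 3 = 25.
Total exposure: 9 days.
Conjugate update: add total count to the shape and total exposure to the rate, giving Gamma(38, 19).
The posterior predictive for a window of length T is Negative Binomial with variance T·α'·(β'+T)/β'² = 5·38·24/361 = 240/19.

240/19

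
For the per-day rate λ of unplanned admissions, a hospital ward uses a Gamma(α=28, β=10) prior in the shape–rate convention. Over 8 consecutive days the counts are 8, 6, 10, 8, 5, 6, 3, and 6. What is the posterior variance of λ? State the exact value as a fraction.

20/81

Total count: 8 + 6 + 10 + 8 + 5 + 6 + 3 + 6 = 52.
Total exposure: 8 days.
Posterior: α' = 28 + 52 = 80, β' = 10 + 8 = 18.
Posterior variance = α'/β'² = 80/324 = 20/81.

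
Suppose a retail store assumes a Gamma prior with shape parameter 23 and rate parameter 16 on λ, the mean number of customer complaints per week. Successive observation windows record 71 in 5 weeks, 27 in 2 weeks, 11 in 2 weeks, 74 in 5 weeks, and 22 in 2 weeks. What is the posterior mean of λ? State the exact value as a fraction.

57/8

Total count: 71 + 27 + 11 + 74 + 22 = 205.
Total exposure: 5 + 2 + 2 + 5 + 2 = 16 weeks.
Posterior: α' = 23 + 205 = 228, β' = 16 + 16 = 32.
Posterior mean = α'/β' = 228/32 = 57/8.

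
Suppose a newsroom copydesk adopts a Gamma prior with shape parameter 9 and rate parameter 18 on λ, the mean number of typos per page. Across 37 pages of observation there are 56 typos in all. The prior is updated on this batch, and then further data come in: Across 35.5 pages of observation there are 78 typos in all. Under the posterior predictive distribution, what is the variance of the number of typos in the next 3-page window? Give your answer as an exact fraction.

Total count 56 over total exposure 37 pages.
After the first batch: Gamma(9 + 56, 18 + 37) = Gamma(65, 55).
Total count 78 over total exposure 35.5 pages.
After the second batch: Gamma(65 + 78, 55 + 35.5) = Gamma(143, 181/2).
The posterior predictive for a window of length T is Negative Binomial with variance T·α'·(β'+T)/β'² = 3·143·(187/2)/(32761/4) = 160446/32761.

160446/32761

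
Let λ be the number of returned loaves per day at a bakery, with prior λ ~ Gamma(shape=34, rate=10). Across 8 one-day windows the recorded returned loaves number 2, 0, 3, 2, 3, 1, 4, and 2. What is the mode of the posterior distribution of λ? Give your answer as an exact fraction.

25/9

Total count: 2 + 0 + 3 + 2 + 3 + 1 + 4 + 2 = 17.
Total exposure: 8 days.
Conjugate update: add total count to the shape and total exposure to the rate, giving Gamma(51, 18).
Posterior mode = (α'−1)/β' = 50/18 = 25/9.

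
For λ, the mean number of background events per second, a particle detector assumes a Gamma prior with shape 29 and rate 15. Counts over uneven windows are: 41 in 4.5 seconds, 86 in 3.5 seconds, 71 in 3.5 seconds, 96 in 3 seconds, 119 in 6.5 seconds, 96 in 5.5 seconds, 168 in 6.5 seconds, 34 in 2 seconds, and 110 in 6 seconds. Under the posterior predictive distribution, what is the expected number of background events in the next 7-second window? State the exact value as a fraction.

425/4

Total count: 41 + 86 + 71 + 96 + 119 + 96 + 168 + 34 + 110 = 821.
Total exposure: 4.5 + 3.5 + 3.5 + 3 + 6.5 + 5.5 + 6.5 + 2 + 6 = 41 seconds.
Conjugate update: add total count to the shape and total exposure to the rate, giving Gamma(850, 56).
Predictive mean over a 7-second window = T·E[λ|data] = 7·850/56 = 425/4.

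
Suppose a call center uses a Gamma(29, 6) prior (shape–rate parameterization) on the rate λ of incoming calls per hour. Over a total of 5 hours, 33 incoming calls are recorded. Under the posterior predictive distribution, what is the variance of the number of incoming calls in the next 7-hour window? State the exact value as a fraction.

7812/121

Total count 33 over total exposure 5 hours.
Conjugate update: add total count to the shape and total exposure to the rate, giving Gamma(62, 11).
The posterior predictive for a window of length T is Negative Binomial with variance T·α'·(β'+T)/β'² = 7·62·18/121 = 7812/121.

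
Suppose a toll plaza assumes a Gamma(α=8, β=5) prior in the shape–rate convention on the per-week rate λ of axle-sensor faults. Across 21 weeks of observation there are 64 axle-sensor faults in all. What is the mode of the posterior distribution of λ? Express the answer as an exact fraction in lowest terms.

71/26

Total count 64 over total exposure 21 weeks.
The Gamma prior is conjugate for the Poisson rate, so λ | data ~ Gamma(8+64, 5+21) = Gamma(72, 26).
Posterior mode = (α'−1)/β' = 71/26.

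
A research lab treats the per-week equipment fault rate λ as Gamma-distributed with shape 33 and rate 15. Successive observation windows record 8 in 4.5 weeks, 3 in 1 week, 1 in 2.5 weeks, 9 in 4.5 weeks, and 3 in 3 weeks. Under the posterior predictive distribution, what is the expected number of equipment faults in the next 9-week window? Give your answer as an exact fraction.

Total count: 8 + 3 + 1 + 9 + 3 = 24.
Total exposure: 4.5 + 1 + 2.5 + 4.5 + 3 = 15.5 weeks.
Gamma(α, β) with Poisson data over total exposure Σt gives posterior Gamma(α+Σx, β+Σt) = Gamma(57, 61/2).
Predictive mean over a 9-week window = T·E[λ|data] = 9·57/(61/2) = 1026/61.

1026/61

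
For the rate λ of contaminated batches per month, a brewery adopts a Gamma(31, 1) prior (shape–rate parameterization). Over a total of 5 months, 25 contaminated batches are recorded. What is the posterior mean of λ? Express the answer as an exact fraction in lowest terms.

Total count 25 over total exposure 5 months.
Gamma(α, β) with Poisson data over total exposure Σt gives posterior Gamma(α+Σx, β+Σt) = Gamma(56, 6).
Posterior mean = α'/β' = 56/6 = 28/3.

28/3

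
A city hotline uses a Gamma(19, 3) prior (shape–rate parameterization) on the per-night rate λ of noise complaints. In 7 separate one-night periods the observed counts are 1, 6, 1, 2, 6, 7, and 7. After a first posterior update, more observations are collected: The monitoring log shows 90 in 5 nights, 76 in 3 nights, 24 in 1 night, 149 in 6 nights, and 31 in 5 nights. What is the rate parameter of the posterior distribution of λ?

30

Total count: 1 + 6 + 1 + 2 + 6 + 7 + 7 = 30.
Total exposure: 7 nights.
After the first batch: Gamma(19 + 30, 3 + 7) = Gamma(49, 10).
Total count: 90 + 76 + 24 + 149 + 31 = 370.
Total exposure: 5 + 3 + 1 + 6 + 5 = 20 nights.
After the second batch: Gamma(49 + 370, 10 + 20) = Gamma(419, 30).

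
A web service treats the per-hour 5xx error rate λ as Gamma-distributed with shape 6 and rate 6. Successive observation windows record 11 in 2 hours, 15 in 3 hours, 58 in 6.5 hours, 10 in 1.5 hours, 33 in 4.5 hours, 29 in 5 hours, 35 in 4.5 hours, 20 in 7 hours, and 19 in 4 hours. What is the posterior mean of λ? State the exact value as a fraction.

59/11

Total count: 11 + 15 + 58 + 10 + 33 + 29 + 35 + 20 + 19 = 230.
Total exposure: 2 + 3 + 6.5 + 1.5 + 4.5 + 5 + 4.5 + 7 + 4 = 38 hours.
Gamma(α, β) with Poisson data over total exposure Σt gives posterior Gamma(α+Σx, β+Σt) = Gamma(236, 44).
Posterior mean = α'/β' = 236/44 = 59/11.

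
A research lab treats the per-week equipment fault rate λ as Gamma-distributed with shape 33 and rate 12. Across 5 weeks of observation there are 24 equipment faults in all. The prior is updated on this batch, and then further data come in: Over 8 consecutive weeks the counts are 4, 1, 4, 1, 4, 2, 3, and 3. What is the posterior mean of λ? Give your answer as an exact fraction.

Total count 24 over total exposure 5 weeks.
After the first batch: Gamma(33 + 24, 12 + 5) = Gamma(57, 17).
Total count: 4 + 1 + 4 + 1 + 4 + 2 + 3 + 3 = 22.
Total exposure: 8 weeks.
After the second batch: Gamma(57 + 22, 17 + 8) = Gamma(79, 25).
Posterior mean = α'/β' = 79/25.

79/25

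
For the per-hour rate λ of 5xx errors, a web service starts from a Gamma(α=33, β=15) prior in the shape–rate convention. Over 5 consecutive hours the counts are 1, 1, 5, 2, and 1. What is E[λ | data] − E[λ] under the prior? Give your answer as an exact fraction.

-1/20

Total count: 1 + 1 + 5 + 2 + 1 = 10.
Total exposure: 5 hours.
Conjugate update: add total count to the shape and total exposure to the rate, giving Gamma(43, 20).
Posterior mean = 43/20 = 43/20; prior mean = 33/15 = 11/5. Difference = 43/20 − 11/5 = -1/20.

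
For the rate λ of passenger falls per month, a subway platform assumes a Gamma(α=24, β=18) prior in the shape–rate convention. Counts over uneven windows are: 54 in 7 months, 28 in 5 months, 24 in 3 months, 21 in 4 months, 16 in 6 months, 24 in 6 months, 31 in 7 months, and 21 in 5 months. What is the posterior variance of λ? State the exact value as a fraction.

Total count: 54 + 28 + 24 + 21 + 16 + 24 + 31 + 21 = 219.
Total exposure: 7 + 5 + 3 + 4 + 6 + 6 + 7 + 5 = 43 months.
The Gamma prior is conjugate for the Poisson rate, so λ | data ~ Gamma(24+219, 18+43) = Gamma(243, 61).
Posterior variance = α'/β'² = 243/3721.

243/3721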